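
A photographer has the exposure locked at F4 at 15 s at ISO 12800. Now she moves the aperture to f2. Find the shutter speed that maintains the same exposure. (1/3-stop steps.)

4 s

Aperture: f/4 → f/3.5 → f/3.2 → f/2.8 → f/2.5 → f/2.2 → f/2 — 2 stops opened up (brighter).
Need 2 stops darker from the shutter speed: 15 → 13 → 10 → 8 → 6 → 5 → 4.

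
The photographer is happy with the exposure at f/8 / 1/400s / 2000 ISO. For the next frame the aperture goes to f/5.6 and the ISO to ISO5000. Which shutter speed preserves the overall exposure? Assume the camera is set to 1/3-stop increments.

1/2000s

Aperture: f/8 → f/7.1 → f/6.3 → f/5.6 — 1 stop opened up (brighter).
ISO: 2000 → 2500 → 3200 → 4000 → 5000 — 1 1/3 stops raised (brighter).
Net change so far: 2 1/3 stops brighter. Offset with the shutter speed: 1/400 → 1/500 → 1/640 → 1/800 → 1/1000 → 1/1250 → 1/1600 → 1/2000.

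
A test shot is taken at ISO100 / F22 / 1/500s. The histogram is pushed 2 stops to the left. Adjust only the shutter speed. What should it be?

1/125s

Underexposed by 2 stops → need 2 stops brighter.
Shutter speed: 1/500 → 1/250 → 1/125.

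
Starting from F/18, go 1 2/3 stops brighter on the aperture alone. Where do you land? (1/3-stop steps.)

f/10

Aperture: f/18 → f/16 → f/14 → f/13 → f/11 → f/10 — 1 2/3 stops opened up (brighter).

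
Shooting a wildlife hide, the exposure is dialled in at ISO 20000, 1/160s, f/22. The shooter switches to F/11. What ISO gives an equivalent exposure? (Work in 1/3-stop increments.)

Aperture: f/22 → f/20 → f/18 → f/16 → f/14 → f/13 → f/11 — 2 stops opened up (brighter).
Need 2 stops darker from the ISO: 20000 → 16000 → 12800 → 10000 → 8000 → 6400 → 5000.

ISO 5000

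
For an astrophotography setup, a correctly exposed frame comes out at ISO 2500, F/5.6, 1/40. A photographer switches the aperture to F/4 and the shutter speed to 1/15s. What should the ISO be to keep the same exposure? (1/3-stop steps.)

Aperture: f/5.6 → f/5 → f/4.5 → f/4 — 1 stop opened up (brighter).
Shutter speed: 1/40 → 1/30 → 1/25 → 1/20 → 1/15 — 1 1/3 stops slower (brighter).
Net change so far: 2 1/3 stops brighter. Offset with the ISO: 2500 → 2000 → 1600 → 1250 → 1000 → 800 → 640 → 500.

ISO 500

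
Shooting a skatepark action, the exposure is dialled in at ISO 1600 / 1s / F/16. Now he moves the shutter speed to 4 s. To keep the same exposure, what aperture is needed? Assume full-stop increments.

Shutter speed: 1 → 2 → 4 — 2 stops longer (brighter).
Need 2 stops darker from the aperture: f/16 → f/22 → f/32.

f/32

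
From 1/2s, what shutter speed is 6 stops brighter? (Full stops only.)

Shutter speed: 1/2 → 1 → 2 → 4 → 8 → 15 → 30 — 6 stops longer (brighter).

30 s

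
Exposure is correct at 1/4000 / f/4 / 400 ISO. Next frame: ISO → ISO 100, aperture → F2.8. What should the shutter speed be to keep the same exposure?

1/2000s

ISO: 400 → 200 → 100 — 2 stops dropped (darker).
Aperture: f/4 → f/2.8 — 1 stop larger aperture (brighter).
Net change so far: 1 stop darker. Offset with the shutter speed: 1/4000 → 1/2000.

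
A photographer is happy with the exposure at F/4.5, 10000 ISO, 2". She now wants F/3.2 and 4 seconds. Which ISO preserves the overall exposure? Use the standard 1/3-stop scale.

Aperture: f/4.5 → f/4 → f/3.5 → f/3.2 — 1 stop opened up (brighter).
Shutter speed: 2 → 2.5 → 3.2 → 4 — 1 stop slower (brighter).
Net change so far: 2 stops brighter. Offset with the ISO: 10000 → 8000 → 6400 → 5000 → 4000 → 3200 → 2500.

ISO 2500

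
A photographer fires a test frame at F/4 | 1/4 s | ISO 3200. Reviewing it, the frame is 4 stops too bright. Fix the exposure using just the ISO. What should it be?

ISO 200

Overexposed by 4 stops → need 4 stops darker.
ISO: 3200 → 1600 → 800 → 400 → 200.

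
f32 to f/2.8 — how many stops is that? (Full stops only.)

7 stops

f/32 → f/22 → f/16 → f/11 → f/8 → f/5.6 → f/4 → f/2.8 — count the steps: 7 stops.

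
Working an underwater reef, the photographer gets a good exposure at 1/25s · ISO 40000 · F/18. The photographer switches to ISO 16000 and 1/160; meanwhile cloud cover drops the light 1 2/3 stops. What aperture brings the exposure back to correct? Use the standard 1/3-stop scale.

f/2.5

Scene light: 1 2/3 stops darker.
ISO: 40000 → 32000 → 25600 → 20000 → 16000 — 1 1/3 stops lower (darker).
Shutter speed: 1/25 → 1/30 → 1/40 → 1/50 → 1/60 → 1/80 → 1/100 → 1/125 → 1/160 — 2 2/3 stops faster (darker).
Net so far: 5 2/3 stops darker. Aperture: f/18 → f/16 → f/14 → f/13 → f/11 → f/10 → f/9 → f/8 → f/7.1 → f/6.3 → f/5.6 → f/5 → f/4.5 → f/4 → f/3.5 → f/3.2 → f/2.8 → f/2.5.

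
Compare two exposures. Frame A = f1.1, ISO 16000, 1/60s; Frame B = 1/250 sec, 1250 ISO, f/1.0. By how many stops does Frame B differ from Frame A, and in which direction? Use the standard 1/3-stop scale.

5 1/3 stops darker

Aperture: f/1.1 → f/1.0 — 1/3 stop wider (brighter).
Shutter speed: 1/60 → 1/80 → 1/100 → 1/125 → 1/160 → 1/200 → 1/250 — 2 stops shorter (darker).
ISO: 16000 → 12800 → 10000 → 8000 → 6400 → 5000 → 4000 → 3200 → 2500 → 2000 → 1600 → 1250 — 3 2/3 stops lower (darker).
Net: +1/3 −2 −3 2/3 = −5 1/3 stops.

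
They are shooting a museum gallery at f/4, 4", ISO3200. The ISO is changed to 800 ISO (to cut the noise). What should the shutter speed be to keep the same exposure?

ISO: 3200 → 1600 → 800 — 2 stops dropped (darker).
Need 2 stops brighter from the shutter speed: 4 → 8 → 15.

15 s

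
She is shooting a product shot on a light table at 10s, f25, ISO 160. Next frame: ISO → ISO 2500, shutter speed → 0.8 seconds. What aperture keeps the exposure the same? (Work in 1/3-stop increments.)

ISO: 160 → 200 → 250 → 320 → 400 → 500 → 640 → 800 → 1000 → 1250 → 1600 → 2000 → 2500 — 4 stops raised (brighter).
Shutter speed: 10 → 8 → 6 → 5 → 4 → 3.2 → 2.5 → 2 → 1.6 → 1.3 → 1 → 0.8 — 3 2/3 stops faster (darker).
Net change so far: 1/3 stop brighter. Offset with the aperture: f/25 → f/29.

f/29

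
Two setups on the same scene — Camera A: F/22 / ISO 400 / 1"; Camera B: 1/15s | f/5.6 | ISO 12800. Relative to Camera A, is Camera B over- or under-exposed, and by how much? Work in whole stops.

Aperture: f/22 → f/16 → f/11 → f/8 → f/5.6 — 4 stops opened up (brighter).
Shutter speed: 1 → 1/2 → 1/4 → 1/8 → 1/15 — 4 stops shorter (darker).
ISO: 400 → 800 → 1600 → 3200 → 6400 → 12800 — 5 stops raised (brighter).
Net: +4 −4 +5 = +5 stops.

5 stops brighter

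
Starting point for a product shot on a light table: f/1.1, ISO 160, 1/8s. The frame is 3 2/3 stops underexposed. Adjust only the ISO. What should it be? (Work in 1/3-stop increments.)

ISO 2000

Underexposed by 3 2/3 stops → need 3 2/3 stops brighter.
ISO: 160 → 200 → 250 → 320 → 400 → 500 → 640 → 800 → 1000 → 1250 → 1600 → 2000.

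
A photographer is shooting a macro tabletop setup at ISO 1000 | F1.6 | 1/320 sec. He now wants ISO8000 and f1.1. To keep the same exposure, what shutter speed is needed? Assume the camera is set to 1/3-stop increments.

1/5000s

ISO: 1000 → 1250 → 1600 → 2000 → 2500 → 3200 → 4000 → 5000 → 6400 → 8000 — 3 stops higher (brighter).
Aperture: f/1.6 → f/1.4 → f/1.2 → f/1.1 — 1 stop opened up (brighter).
Net change so far: 4 stops brighter. Offset with the shutter speed: 1/320 → 1/400 → 1/500 → 1/640 → 1/800 → 1/1000 → 1/1250 → 1/1600 → 1/2000 → 1/2500 → 1/3200 → 1/4000 → 1/5000.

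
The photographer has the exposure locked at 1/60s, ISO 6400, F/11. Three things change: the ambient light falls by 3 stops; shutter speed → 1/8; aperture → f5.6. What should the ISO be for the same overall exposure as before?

ISO 1600

Scene light: 3 stops darker.
Shutter speed: 1/60 → 1/30 → 1/15 → 1/8 — 3 stops slower (brighter).
Aperture: f/11 → f/8 → f/5.6 — 2 stops opened up (brighter).
Net so far: 2 stops brighter. ISO: 6400 → 3200 → 1600.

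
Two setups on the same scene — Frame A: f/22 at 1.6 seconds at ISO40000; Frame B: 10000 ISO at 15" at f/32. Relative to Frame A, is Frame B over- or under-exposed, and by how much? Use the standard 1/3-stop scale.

1/3 stop brighter

Aperture: f/22 → f/25 → f/29 → f/32 — 1 stop stopped down (darker).
Shutter speed: 1.6 → 2 → 2.5 → 3.2 → 4 → 5 → 6 → 8 → 10 → 13 → 15 — 3 1/3 stops longer (brighter).
ISO: 40000 → 32000 → 25600 → 20000 → 16000 → 12800 → 10000 — 2 stops dropped (darker).
Net: −1 +3 1/3 −2 = +1/3 stops.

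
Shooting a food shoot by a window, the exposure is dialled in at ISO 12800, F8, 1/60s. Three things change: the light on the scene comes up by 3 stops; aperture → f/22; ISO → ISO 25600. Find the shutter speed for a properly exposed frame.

Scene light: 3 stops brighter.
Aperture: f/8 → f/11 → f/16 → f/22 — 3 stops smaller aperture (darker).
ISO: 12800 → 25600 — 1 stop raised (brighter).
Net so far: 1 stop brighter. Shutter speed: 1/60 → 1/125.

1/125s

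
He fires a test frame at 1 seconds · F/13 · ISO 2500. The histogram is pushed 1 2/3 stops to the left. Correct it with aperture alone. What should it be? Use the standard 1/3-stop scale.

f/7.1

Underexposed by 1 2/3 stops → need 1 2/3 stops brighter.
Aperture: f/13 → f/11 → f/10 → f/9 → f/8 → f/7.1.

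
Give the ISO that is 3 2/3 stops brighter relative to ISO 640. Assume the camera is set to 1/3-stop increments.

ISO 8000

ISO: 640 → 800 → 1000 → 1250 → 1600 → 2000 → 2500 → 3200 → 4000 → 5000 → 6400 → 8000 — 3 2/3 stops raised (brighter).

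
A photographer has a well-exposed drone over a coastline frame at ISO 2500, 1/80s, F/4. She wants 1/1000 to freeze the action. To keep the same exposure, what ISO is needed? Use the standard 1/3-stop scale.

Shutter speed: 1/80 → 1/100 → 1/125 → 1/160 → 1/200 → 1/250 → 1/320 → 1/400 → 1/500 → 1/640 → 1/800 → 1/1000 — 3 2/3 stops shorter (darker).
Need 3 2/3 stops brighter from the ISO: 2500 → 3200 → 4000 → 5000 → 6400 → 8000 → 10000 → 12800 → 16000 → 20000 → 25600 → 32000.

ISO 32000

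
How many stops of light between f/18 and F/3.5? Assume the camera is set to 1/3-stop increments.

4 2/3 stops

f/18 → f/16 → f/14 → f/13 → f/11 → f/10 → f/9 → f/8 → f/7.1 → f/6.3 → f/5.6 → f/5 → f/4.5 → f/4 → f/3.5 — count the steps: 14 third-stops = 4 2/3 stops.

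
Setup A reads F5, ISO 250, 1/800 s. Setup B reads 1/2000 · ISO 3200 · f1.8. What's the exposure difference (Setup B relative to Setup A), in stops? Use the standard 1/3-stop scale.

Aperture: f/5 → f/4.5 → f/4 → f/3.5 → f/3.2 → f/2.8 → f/2.5 → f/2.2 → f/2 → f/1.8 — 3 stops opened up (brighter).
Shutter speed: 1/800 → 1/1000 → 1/1250 → 1/1600 → 1/2000 — 1 1/3 stops shorter (darker).
ISO: 250 → 320 → 400 → 500 → 640 → 800 → 1000 → 1250 → 1600 → 2000 → 2500 → 3200 — 3 2/3 stops raised (brighter).
Net: +3 −1 1/3 +3 2/3 = +5 1/3 stops.

5 1/3 stops brighter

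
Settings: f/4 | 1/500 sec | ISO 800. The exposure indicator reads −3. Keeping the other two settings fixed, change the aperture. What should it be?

Underexposed by 3 stops → need 3 stops brighter.
Aperture: f/4 → f/2.8 → f/2 → f/1.4.

f/1.4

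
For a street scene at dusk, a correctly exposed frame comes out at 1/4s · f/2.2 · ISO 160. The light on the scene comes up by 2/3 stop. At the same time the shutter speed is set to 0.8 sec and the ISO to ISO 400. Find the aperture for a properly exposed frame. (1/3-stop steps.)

Scene light: 2/3 stop brighter.
Shutter speed: 1/4 → 0.3 → 0.4 → 0.5 → 0.6 → 0.8 — 1 2/3 stops longer (brighter).
ISO: 160 → 200 → 250 → 320 → 400 — 1 1/3 stops higher (brighter).
Net so far: 3 2/3 stops brighter. Aperture: f/2.2 → f/2.5 → f/2.8 → f/3.2 → f/3.5 → f/4 → f/4.5 → f/5 → f/5.6 → f/6.3 → f/7.1 → f/8.

f/8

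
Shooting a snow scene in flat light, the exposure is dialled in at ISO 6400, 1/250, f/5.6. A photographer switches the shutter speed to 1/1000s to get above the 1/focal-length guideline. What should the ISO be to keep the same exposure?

Shutter speed: 1/250 → 1/500 → 1/1000 — 2 stops shorter (darker).
Need 2 stops brighter from the ISO: 6400 → 12800 → 25600.

ISO 25600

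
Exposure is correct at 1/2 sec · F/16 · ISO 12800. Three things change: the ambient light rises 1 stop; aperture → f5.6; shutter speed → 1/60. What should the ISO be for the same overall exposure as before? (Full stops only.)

ISO 25600

Scene light: 1 stop brighter.
Aperture: f/16 → f/11 → f/8 → f/5.6 — 3 stops wider (brighter).
Shutter speed: 1/2 → 1/4 → 1/8 → 1/15 → 1/30 → 1/60 — 5 stops faster (darker).
Net so far: 1 stop darker. ISO: 12800 → 25600.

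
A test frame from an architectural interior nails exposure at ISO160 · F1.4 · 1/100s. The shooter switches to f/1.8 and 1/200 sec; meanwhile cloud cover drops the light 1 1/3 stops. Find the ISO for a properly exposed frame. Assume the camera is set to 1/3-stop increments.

ISO 1250

Scene light: 1 1/3 stops darker.
Aperture: f/1.4 → f/1.6 → f/1.8 — 2/3 stop narrower (darker).
Shutter speed: 1/100 → 1/125 → 1/160 → 1/200 — 1 stop shorter (darker).
Net so far: 3 stops darker. ISO: 160 → 200 → 250 → 320 → 400 → 500 → 640 → 800 → 1000 → 1250.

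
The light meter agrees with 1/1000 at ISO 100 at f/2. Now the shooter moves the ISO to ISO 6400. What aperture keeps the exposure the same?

ISO: 100 → 200 → 400 → 800 → 1600 → 3200 → 6400 — 6 stops raised (brighter).
Need 6 stops darker from the aperture: f/2 → f/2.8 → f/4 → f/5.6 → f/8 → f/11 → f/16.

f/16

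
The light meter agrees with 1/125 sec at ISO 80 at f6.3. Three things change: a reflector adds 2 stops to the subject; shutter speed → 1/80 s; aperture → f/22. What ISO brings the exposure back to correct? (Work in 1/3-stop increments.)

Scene light: 2 stops brighter.
Shutter speed: 1/125 → 1/100 → 1/80 — 2/3 stop slower (brighter).
Aperture: f/6.3 → f/7.1 → f/8 → f/9 → f/10 → f/11 → f/13 → f/14 → f/16 → f/18 → f/20 → f/22 — 3 2/3 stops narrower (darker).
Net so far: 1 stop darker. ISO: 80 → 100 → 125 → 160.

ISO 160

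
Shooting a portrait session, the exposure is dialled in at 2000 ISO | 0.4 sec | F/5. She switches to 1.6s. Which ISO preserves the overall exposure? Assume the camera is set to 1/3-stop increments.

ISO 500

Shutter speed: 0.4 → 0.5 → 0.6 → 0.8 → 1 → 1.3 → 1.6 — 2 stops longer (brighter).
Need 2 stops darker from the ISO: 2000 → 1600 → 1250 → 1000 → 800 → 640 → 500.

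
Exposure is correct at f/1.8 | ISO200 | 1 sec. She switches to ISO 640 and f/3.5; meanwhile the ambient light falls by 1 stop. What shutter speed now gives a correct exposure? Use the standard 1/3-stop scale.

2.5 s

Scene light: 1 stop darker.
ISO: 200 → 250 → 320 → 400 → 500 → 640 — 1 2/3 stops raised (brighter).
Aperture: f/1.8 → f/2 → f/2.2 → f/2.5 → f/2.8 → f/3.2 → f/3.5 — 2 stops narrower (darker).
Net so far: 1 1/3 stops darker. Shutter speed: 1 → 1.3 → 1.6 → 2 → 2.5.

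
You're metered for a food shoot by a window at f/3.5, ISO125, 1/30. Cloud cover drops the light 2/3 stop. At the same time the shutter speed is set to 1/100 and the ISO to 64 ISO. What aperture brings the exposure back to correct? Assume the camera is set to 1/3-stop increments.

Scene light: 2/3 stop darker.
Shutter speed: 1/30 → 1/40 → 1/50 → 1/60 → 1/80 → 1/100 — 1 2/3 stops faster (darker).
ISO: 125 → 100 → 80 → 64 — 1 stop dropped (darker).
Net so far: 3 1/3 stops darker. Aperture: f/3.5 → f/3.2 → f/2.8 → f/2.5 → f/2.2 → f/2 → f/1.8 → f/1.6 → f/1.4 → f/1.2 → f/1.1.

f/1.1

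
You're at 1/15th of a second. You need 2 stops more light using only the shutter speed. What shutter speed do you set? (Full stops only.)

1/4s

Shutter speed: 1/15 → 1/8 → 1/4 — 2 stops longer (brighter).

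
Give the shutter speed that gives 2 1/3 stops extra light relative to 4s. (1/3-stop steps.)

Shutter speed: 4 → 5 → 6 → 8 → 10 → 13 → 15 → 20 — 2 1/3 stops slower (brighter).

20 s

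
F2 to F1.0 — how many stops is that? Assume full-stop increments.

f/2 → f/1.4 → f/1.0 — count the steps: 2 stops.

2 stops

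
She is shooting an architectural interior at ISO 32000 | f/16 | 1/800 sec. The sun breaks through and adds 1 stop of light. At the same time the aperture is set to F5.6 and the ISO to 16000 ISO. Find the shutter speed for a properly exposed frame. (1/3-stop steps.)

Scene light: 1 stop brighter.
Aperture: f/16 → f/14 → f/13 → f/11 → f/10 → f/9 → f/8 → f/7.1 → f/6.3 → f/5.6 — 3 stops wider (brighter).
ISO: 32000 → 25600 → 20000 → 16000 — 1 stop dropped (darker).
Net so far: 3 stops brighter. Shutter speed: 1/800 → 1/1000 → 1/1250 → 1/1600 → 1/2000 → 1/2500 → 1/3200 → 1/4000 → 1/5000 → 1/6400.

1/6400s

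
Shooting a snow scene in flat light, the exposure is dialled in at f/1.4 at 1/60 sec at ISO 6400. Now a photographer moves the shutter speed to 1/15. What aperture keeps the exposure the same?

f/2.8

Shutter speed: 1/60 → 1/30 → 1/15 — 2 stops longer (brighter).
Need 2 stops darker from the aperture: f/1.4 → f/2 → f/2.8.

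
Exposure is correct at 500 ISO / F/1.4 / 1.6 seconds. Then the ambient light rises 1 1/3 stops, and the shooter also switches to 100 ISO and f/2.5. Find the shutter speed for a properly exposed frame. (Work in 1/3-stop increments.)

Scene light: 1 1/3 stops brighter.
ISO: 500 → 400 → 320 → 250 → 200 → 160 → 125 → 100 — 2 1/3 stops lower (darker).
Aperture: f/1.4 → f/1.6 → f/1.8 → f/2 → f/2.2 → f/2.5 — 1 2/3 stops smaller aperture (darker).
Net so far: 2 2/3 stops darker. Shutter speed: 1.6 → 2 → 2.5 → 3.2 → 4 → 5 → 6 → 8 → 10.

10 s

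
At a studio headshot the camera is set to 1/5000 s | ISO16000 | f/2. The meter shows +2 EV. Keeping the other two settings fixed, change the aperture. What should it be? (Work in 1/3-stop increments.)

f/4

Overexposed by 2 stops → need 2 stops darker.
Aperture: f/2 → f/2.2 → f/2.5 → f/2.8 → f/3.2 → f/3.5 → f/4.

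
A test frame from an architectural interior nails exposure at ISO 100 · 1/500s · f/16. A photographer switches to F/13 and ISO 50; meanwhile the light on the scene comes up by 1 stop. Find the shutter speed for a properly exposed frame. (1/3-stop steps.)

1/800s

Scene light: 1 stop brighter.
Aperture: f/16 → f/14 → f/13 — 2/3 stop opened up (brighter).
ISO: 100 → 80 → 64 → 50 — 1 stop dropped (darker).
Net so far: 2/3 stop brighter. Shutter speed: 1/500 → 1/640 → 1/800.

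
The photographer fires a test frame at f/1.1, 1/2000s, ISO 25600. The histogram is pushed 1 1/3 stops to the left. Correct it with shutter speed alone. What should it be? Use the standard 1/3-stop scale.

1/800s

Underexposed by 1 1/3 stops → need 1 1/3 stops brighter.
Shutter speed: 1/2000 → 1/1600 → 1/1250 → 1/1000 → 1/800.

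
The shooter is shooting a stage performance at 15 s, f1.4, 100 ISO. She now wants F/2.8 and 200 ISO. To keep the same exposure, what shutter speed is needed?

Aperture: f/1.4 → f/2 → f/2.8 — 2 stops stopped down (darker).
ISO: 100 → 200 — 1 stop higher (brighter).
Net change so far: 1 stop darker. Offset with the shutter speed: 15 → 30.

30 s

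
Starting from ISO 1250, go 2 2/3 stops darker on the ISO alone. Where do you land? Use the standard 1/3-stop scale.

ISO 200

ISO: 1250 → 1000 → 800 → 640 → 500 → 400 → 320 → 250 → 200 — 2 2/3 stops lower (darker).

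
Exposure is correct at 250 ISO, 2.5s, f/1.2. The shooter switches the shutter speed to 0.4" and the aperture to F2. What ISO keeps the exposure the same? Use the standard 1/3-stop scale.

ISO 4000

Shutter speed: 2.5 → 2 → 1.6 → 1.3 → 1 → 0.8 → 0.6 → 0.5 → 0.4 — 2 2/3 stops faster (darker).
Aperture: f/1.2 → f/1.4 → f/1.6 → f/1.8 → f/2 — 1 1/3 stops narrower (darker).
Net change so far: 4 stops darker. Offset with the ISO: 250 → 320 → 400 → 500 → 640 → 800 → 1000 → 1250 → 1600 → 2000 → 2500 → 3200 → 4000.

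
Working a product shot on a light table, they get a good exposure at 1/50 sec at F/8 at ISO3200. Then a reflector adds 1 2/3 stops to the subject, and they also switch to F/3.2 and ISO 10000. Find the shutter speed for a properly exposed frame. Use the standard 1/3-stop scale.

1/3200s

Scene light: 1 2/3 stops brighter.
Aperture: f/8 → f/7.1 → f/6.3 → f/5.6 → f/5 → f/4.5 → f/4 → f/3.5 → f/3.2 — 2 2/3 stops wider (brighter).
ISO: 3200 → 4000 → 5000 → 6400 → 8000 → 10000 — 1 2/3 stops raised (brighter).
Net so far: 6 stops brighter. Shutter speed: 1/50 → 1/60 → 1/80 → 1/100 → 1/125 → 1/160 → 1/200 → 1/250 → 1/320 → 1/400 → 1/500 → 1/640 → 1/800 → 1/1000 → 1/1250 → 1/1600 → 1/2000 → 1/2500 → 1/3200.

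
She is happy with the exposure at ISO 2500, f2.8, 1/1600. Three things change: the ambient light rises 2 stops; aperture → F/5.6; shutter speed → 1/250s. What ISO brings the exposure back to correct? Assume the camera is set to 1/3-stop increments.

ISO 400

Scene light: 2 stops brighter.
Aperture: f/2.8 → f/3.2 → f/3.5 → f/4 → f/4.5 → f/5 → f/5.6 — 2 stops narrower (darker).
Shutter speed: 1/1600 → 1/1250 → 1/1000 → 1/800 → 1/640 → 1/500 → 1/400 → 1/320 → 1/250 — 2 2/3 stops longer (brighter).
Net so far: 2 2/3 stops brighter. ISO: 2500 → 2000 → 1600 → 1250 → 1000 → 800 → 640 → 500 → 400.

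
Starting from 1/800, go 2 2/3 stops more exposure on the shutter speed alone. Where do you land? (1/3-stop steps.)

1/125s

Shutter speed: 1/800 → 1/640 → 1/500 → 1/400 → 1/320 → 1/250 → 1/200 → 1/160 → 1/125 — 2 2/3 stops slower (brighter).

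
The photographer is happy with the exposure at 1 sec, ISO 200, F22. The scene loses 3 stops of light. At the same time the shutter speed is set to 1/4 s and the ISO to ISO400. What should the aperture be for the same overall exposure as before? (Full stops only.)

Scene light: 3 stops darker.
Shutter speed: 1 → 1/2 → 1/4 — 2 stops shorter (darker).
ISO: 200 → 400 — 1 stop raised (brighter).
Net so far: 4 stops darker. Aperture: f/22 → f/16 → f/11 → f/8 → f/5.6.

f/5.6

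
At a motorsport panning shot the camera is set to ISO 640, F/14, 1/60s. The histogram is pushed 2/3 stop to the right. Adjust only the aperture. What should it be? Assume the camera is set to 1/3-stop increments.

f/18

Overexposed by 2/3 stop → need 2/3 stop darker.
Aperture: f/14 → f/16 → f/18.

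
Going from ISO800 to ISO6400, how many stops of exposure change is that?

3 stops

800 → 1600 → 3200 → 6400 — count the steps: 3 stops.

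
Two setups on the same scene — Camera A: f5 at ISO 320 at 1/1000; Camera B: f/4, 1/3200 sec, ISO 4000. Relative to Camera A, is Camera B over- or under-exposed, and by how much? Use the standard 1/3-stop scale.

2 2/3 stops brighter

Aperture: f/5 → f/4.5 → f/4 — 2/3 stop opened up (brighter).
Shutter speed: 1/1000 → 1/1250 → 1/1600 → 1/2000 → 1/2500 → 1/3200 — 1 2/3 stops faster (darker).
ISO: 320 → 400 → 500 → 640 → 800 → 1000 → 1250 → 1600 → 2000 → 2500 → 3200 → 4000 — 3 2/3 stops raised (brighter).
Net: +2/3 −1 2/3 +3 2/3 = +2 2/3 stops.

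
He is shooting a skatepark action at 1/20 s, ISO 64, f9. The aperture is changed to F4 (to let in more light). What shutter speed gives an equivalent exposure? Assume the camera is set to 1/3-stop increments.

1/100s

Aperture: f/9 → f/8 → f/7.1 → f/6.3 → f/5.6 → f/5 → f/4.5 → f/4 — 2 1/3 stops wider (brighter).
Need 2 1/3 stops darker from the shutter speed: 1/20 → 1/25 → 1/30 → 1/40 → 1/50 → 1/60 → 1/80 → 1/100.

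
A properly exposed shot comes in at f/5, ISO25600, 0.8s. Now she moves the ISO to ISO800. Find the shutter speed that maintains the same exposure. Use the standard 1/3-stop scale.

ISO: 25600 → 20000 → 16000 → 12800 → 10000 → 8000 → 6400 → 5000 → 4000 → 3200 → 2500 → 2000 → 1600 → 1250 → 1000 → 800 — 5 stops dropped (darker).
Need 5 stops brighter from the shutter speed: 0.8 → 1 → 1.3 → 1.6 → 2 → 2.5 → 3.2 → 4 → 5 → 6 → 8 → 10 → 13 → 15 → 20 → 25.

25 s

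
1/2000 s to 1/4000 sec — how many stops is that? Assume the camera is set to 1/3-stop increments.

1/2000 → 1/2500 → 1/3200 → 1/4000 — count the steps: 3 third-stops = 1 stop.

1 stop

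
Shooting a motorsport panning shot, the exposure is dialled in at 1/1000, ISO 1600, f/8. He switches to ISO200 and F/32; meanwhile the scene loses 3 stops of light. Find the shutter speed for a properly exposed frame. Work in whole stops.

1 s

Scene light: 3 stops darker.
ISO: 1600 → 800 → 400 → 200 — 3 stops dropped (darker).
Aperture: f/8 → f/11 → f/16 → f/22 → f/32 — 4 stops stopped down (darker).
Net so far: 10 stops darker. Shutter speed: 1/1000 → 1/500 → 1/250 → 1/125 → 1/60 → 1/30 → 1/15 → 1/8 → 1/4 → 1/2 → 1.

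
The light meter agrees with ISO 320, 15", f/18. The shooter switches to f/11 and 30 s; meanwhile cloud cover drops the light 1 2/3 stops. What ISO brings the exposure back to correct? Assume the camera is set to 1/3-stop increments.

Scene light: 1 2/3 stops darker.
Aperture: f/18 → f/16 → f/14 → f/13 → f/11 — 1 1/3 stops wider (brighter).
Shutter speed: 15 → 20 → 25 → 30 — 1 stop longer (brighter).
Net so far: 2/3 stop brighter. ISO: 320 → 250 → 200.

ISO 200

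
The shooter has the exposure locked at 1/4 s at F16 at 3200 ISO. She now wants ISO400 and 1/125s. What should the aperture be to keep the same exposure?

f/1.0

ISO: 3200 → 1600 → 800 → 400 — 3 stops dropped (darker).
Shutter speed: 1/4 → 1/8 → 1/15 → 1/30 → 1/60 → 1/125 — 5 stops shorter (darker).
Net change so far: 8 stops darker. Offset with the aperture: f/16 → f/11 → f/8 → f/5.6 → f/4 → f/2.8 → f/2 → f/1.4 → f/1.0.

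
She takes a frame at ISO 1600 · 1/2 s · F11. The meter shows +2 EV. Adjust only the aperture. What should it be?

f/22

Overexposed by 2 stops → need 2 stops darker.
Aperture: f/11 → f/16 → f/22.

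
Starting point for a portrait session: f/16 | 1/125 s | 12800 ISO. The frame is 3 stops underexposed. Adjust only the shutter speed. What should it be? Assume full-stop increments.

1/15s

Underexposed by 3 stops → need 3 stops brighter.
Shutter speed: 1/125 → 1/60 → 1/30 → 1/15.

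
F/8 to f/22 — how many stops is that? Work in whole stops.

3 stops

f/8 → f/11 → f/16 → f/22 — count the steps: 3 stops.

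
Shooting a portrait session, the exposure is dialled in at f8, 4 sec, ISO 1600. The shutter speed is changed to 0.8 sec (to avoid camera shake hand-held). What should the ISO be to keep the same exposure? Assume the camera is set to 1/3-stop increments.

ISO 8000

Shutter speed: 4 → 3.2 → 2.5 → 2 → 1.6 → 1.3 → 1 → 0.8 — 2 1/3 stops faster (darker).
Need 2 1/3 stops brighter from the ISO: 1600 → 2000 → 2500 → 3200 → 4000 → 5000 → 6400 → 8000.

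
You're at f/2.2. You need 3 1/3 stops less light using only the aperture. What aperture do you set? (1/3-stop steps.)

Aperture: f/2.2 → f/2.5 → f/2.8 → f/3.2 → f/3.5 → f/4 → f/4.5 → f/5 → f/5.6 → f/6.3 → f/7.1 — 3 1/3 stops smaller aperture (darker).

f/7.1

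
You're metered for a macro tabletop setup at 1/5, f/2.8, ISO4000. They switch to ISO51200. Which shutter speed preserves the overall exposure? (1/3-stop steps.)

ISO: 4000 → 5000 → 6400 → 8000 → 10000 → 12800 → 16000 → 20000 → 25600 → 32000 → 40000 → 51200 — 3 2/3 stops higher (brighter).
Need 3 2/3 stops darker from the shutter speed: 1/5 → 1/6 → 1/8 → 1/10 → 1/13 → 1/15 → 1/20 → 1/25 → 1/30 → 1/40 → 1/50 → 1/60.

1/60s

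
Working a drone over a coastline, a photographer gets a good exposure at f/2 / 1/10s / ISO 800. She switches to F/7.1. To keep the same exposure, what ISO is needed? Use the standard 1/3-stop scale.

ISO 10000

Aperture: f/2 → f/2.2 → f/2.5 → f/2.8 → f/3.2 → f/3.5 → f/4 → f/4.5 → f/5 → f/5.6 → f/6.3 → f/7.1 — 3 2/3 stops stopped down (darker).
Need 3 2/3 stops brighter from the ISO: 800 → 1000 → 1250 → 1600 → 2000 → 2500 → 3200 → 4000 → 5000 → 6400 → 8000 → 10000.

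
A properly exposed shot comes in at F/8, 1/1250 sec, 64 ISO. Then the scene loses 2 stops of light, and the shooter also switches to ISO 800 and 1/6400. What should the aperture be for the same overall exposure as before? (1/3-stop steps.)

Scene light: 2 stops darker.
ISO: 64 → 80 → 100 → 125 → 160 → 200 → 250 → 320 → 400 → 500 → 640 → 800 — 3 2/3 stops higher (brighter).
Shutter speed: 1/1250 → 1/1600 → 1/2000 → 1/2500 → 1/3200 → 1/4000 → 1/5000 → 1/6400 — 2 1/3 stops shorter (darker).
Net so far: 2/3 stop darker. Aperture: f/8 → f/7.1 → f/6.3.

f/6.3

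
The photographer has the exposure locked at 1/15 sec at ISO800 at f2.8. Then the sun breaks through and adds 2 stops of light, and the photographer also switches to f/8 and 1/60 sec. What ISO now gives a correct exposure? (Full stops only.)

Scene light: 2 stops brighter.
Aperture: f/2.8 → f/4 → f/5.6 → f/8 — 3 stops stopped down (darker).
Shutter speed: 1/15 → 1/30 → 1/60 — 2 stops shorter (darker).
Net so far: 3 stops darker. ISO: 800 → 1600 → 3200 → 6400.

ISO 6400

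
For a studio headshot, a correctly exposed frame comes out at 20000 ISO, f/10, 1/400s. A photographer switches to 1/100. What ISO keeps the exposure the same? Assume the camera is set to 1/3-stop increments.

Shutter speed: 1/400 → 1/320 → 1/250 → 1/200 → 1/160 → 1/125 → 1/100 — 2 stops longer (brighter).
Need 2 stops darker from the ISO: 20000 → 16000 → 12800 → 10000 → 8000 → 6400 → 5000.

ISO 5000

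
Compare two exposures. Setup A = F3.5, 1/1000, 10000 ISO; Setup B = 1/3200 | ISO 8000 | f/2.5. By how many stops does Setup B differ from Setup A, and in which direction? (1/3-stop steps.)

1 stop darker

Aperture: f/3.5 → f/3.2 → f/2.8 → f/2.5 — 1 stop wider (brighter).
Shutter speed: 1/1000 → 1/1250 → 1/1600 → 1/2000 → 1/2500 → 1/3200 — 1 2/3 stops shorter (darker).
ISO: 10000 → 8000 — 1/3 stop dropped (darker).
Net: +1 −1 2/3 −1/3 = −1 stop.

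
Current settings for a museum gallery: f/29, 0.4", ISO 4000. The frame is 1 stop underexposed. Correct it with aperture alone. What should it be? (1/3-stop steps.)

Underexposed by 1 stop → need 1 stop brighter.
Aperture: f/29 → f/25 → f/22 → f/20.

f/20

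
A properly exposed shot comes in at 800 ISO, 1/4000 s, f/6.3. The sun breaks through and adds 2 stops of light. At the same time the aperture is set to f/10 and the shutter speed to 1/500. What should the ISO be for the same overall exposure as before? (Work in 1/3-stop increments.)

Scene light: 2 stops brighter.
Aperture: f/6.3 → f/7.1 → f/8 → f/9 → f/10 — 1 1/3 stops narrower (darker).
Shutter speed: 1/4000 → 1/3200 → 1/2500 → 1/2000 → 1/1600 → 1/1250 → 1/1000 → 1/800 → 1/640 → 1/500 — 3 stops longer (brighter).
Net so far: 3 2/3 stops brighter. ISO: 800 → 640 → 500 → 400 → 320 → 250 → 200 → 160 → 125 → 100 → 80 → 64.

ISO 64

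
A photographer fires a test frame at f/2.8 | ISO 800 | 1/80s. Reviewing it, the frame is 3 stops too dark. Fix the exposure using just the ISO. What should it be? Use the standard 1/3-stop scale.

Underexposed by 3 stops → need 3 stops brighter.
ISO: 800 → 1000 → 1250 → 1600 → 2000 → 2500 → 3200 → 4000 → 5000 → 6400.

ISO 6400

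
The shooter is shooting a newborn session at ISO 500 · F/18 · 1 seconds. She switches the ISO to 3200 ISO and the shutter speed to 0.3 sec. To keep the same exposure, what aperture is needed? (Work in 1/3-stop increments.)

f/25

ISO: 500 → 640 → 800 → 1000 → 1250 → 1600 → 2000 → 2500 → 3200 — 2 2/3 stops higher (brighter).
Shutter speed: 1 → 0.8 → 0.6 → 0.5 → 0.4 → 0.3 — 1 2/3 stops faster (darker).
Net change so far: 1 stop brighter. Offset with the aperture: f/18 → f/20 → f/22 → f/25.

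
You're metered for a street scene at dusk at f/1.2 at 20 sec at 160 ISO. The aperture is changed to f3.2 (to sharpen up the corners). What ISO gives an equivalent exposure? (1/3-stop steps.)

Aperture: f/1.2 → f/1.4 → f/1.6 → f/1.8 → f/2 → f/2.2 → f/2.5 → f/2.8 → f/3.2 — 2 2/3 stops narrower (darker).
Need 2 2/3 stops brighter from the ISO: 160 → 200 → 250 → 320 → 400 → 500 → 640 → 800 → 1000.

ISO 1000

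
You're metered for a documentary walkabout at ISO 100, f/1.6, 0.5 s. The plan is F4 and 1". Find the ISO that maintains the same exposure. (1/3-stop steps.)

ISO 320

Aperture: f/1.6 → f/1.8 → f/2 → f/2.2 → f/2.5 → f/2.8 → f/3.2 → f/3.5 → f/4 — 2 2/3 stops smaller aperture (darker).
Shutter speed: 0.5 → 0.6 → 0.8 → 1 — 1 stop slower (brighter).
Net change so far: 1 2/3 stops darker. Offset with the ISO: 100 → 125 → 160 → 200 → 250 → 320.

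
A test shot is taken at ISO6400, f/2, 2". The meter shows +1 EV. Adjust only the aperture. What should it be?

f/2.8

Overexposed by 1 stop → need 1 stop darker.
Aperture: f/2 → f/2.8.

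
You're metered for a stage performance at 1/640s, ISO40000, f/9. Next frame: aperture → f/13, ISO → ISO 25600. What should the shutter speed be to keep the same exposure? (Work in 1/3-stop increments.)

Aperture: f/9 → f/10 → f/11 → f/13 — 1 stop narrower (darker).
ISO: 40000 → 32000 → 25600 — 2/3 stop dropped (darker).
Net change so far: 1 2/3 stops darker. Offset with the shutter speed: 1/640 → 1/500 → 1/400 → 1/320 → 1/250 → 1/200.

1/200s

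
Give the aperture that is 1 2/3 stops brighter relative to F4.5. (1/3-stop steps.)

Aperture: f/4.5 → f/4 → f/3.5 → f/3.2 → f/2.8 → f/2.5 — 1 2/3 stops wider (brighter).

f/2.5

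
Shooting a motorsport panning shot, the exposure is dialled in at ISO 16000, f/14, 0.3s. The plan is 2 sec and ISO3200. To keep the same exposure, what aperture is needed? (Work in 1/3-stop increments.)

Shutter speed: 0.3 → 0.4 → 0.5 → 0.6 → 0.8 → 1 → 1.3 → 1.6 → 2 — 2 2/3 stops slower (brighter).
ISO: 16000 → 12800 → 10000 → 8000 → 6400 → 5000 → 4000 → 3200 — 2 1/3 stops dropped (darker).
Net change so far: 1/3 stop brighter. Offset with the aperture: f/14 → f/16.

f/16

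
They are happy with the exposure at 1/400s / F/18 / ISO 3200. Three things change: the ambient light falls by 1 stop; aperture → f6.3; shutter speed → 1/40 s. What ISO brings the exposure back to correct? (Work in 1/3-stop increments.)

ISO 80

Scene light: 1 stop darker.
Aperture: f/18 → f/16 → f/14 → f/13 → f/11 → f/10 → f/9 → f/8 → f/7.1 → f/6.3 — 3 stops larger aperture (brighter).
Shutter speed: 1/400 → 1/320 → 1/250 → 1/200 → 1/160 → 1/125 → 1/100 → 1/80 → 1/60 → 1/50 → 1/40 — 3 1/3 stops longer (brighter).
Net so far: 5 1/3 stops brighter. ISO: 3200 → 2500 → 2000 → 1600 → 1250 → 1000 → 800 → 640 → 500 → 400 → 320 → 250 → 200 → 160 → 125 → 100 → 80.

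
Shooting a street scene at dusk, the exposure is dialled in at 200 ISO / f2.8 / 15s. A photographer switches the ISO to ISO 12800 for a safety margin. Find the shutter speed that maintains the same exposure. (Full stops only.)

1/4s

ISO: 200 → 400 → 800 → 1600 → 3200 → 6400 → 12800 — 6 stops raised (brighter).
Need 6 stops darker from the shutter speed: 15 → 8 → 4 → 2 → 1 → 1/2 → 1/4.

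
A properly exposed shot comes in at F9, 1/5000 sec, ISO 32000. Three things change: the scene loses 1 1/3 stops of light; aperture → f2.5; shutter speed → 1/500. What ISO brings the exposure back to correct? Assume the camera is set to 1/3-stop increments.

ISO 640

Scene light: 1 1/3 stops darker.
Aperture: f/9 → f/8 → f/7.1 → f/6.3 → f/5.6 → f/5 → f/4.5 → f/4 → f/3.5 → f/3.2 → f/2.8 → f/2.5 — 3 2/3 stops opened up (brighter).
Shutter speed: 1/5000 → 1/4000 → 1/3200 → 1/2500 → 1/2000 → 1/1600 → 1/1250 → 1/1000 → 1/800 → 1/640 → 1/500 — 3 1/3 stops longer (brighter).
Net so far: 5 2/3 stops brighter. ISO: 32000 → 25600 → 20000 → 16000 → 12800 → 10000 → 8000 → 6400 → 5000 → 4000 → 3200 → 2500 → 2000 → 1600 → 1250 → 1000 → 800 → 640.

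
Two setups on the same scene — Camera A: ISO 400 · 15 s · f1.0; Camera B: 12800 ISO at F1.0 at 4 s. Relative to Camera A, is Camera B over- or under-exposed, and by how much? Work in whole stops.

Aperture: unchanged.
Shutter speed: 15 → 8 → 4 — 2 stops shorter (darker).
ISO: 400 → 800 → 1600 → 3200 → 6400 → 12800 — 5 stops higher (brighter).
Net: −2 +5 = +3 stops.

3 stops brighter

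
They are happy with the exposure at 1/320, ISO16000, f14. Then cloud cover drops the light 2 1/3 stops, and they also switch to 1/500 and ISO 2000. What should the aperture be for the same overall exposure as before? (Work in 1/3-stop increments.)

Scene light: 2 1/3 stops darker.
Shutter speed: 1/320 → 1/400 → 1/500 — 2/3 stop shorter (darker).
ISO: 16000 → 12800 → 10000 → 8000 → 6400 → 5000 → 4000 → 3200 → 2500 → 2000 — 3 stops dropped (darker).
Net so far: 6 stops darker. Aperture: f/14 → f/13 → f/11 → f/10 → f/9 → f/8 → f/7.1 → f/6.3 → f/5.6 → f/5 → f/4.5 → f/4 → f/3.5 → f/3.2 → f/2.8 → f/2.5 → f/2.2 → f/2 → f/1.8.

f/1.8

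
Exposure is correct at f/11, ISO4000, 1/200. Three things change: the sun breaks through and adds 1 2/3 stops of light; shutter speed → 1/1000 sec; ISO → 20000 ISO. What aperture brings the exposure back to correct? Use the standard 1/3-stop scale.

Scene light: 1 2/3 stops brighter.
Shutter speed: 1/200 → 1/250 → 1/320 → 1/400 → 1/500 → 1/640 → 1/800 → 1/1000 — 2 1/3 stops faster (darker).
ISO: 4000 → 5000 → 6400 → 8000 → 10000 → 12800 → 16000 → 20000 — 2 1/3 stops higher (brighter).
Net so far: 1 2/3 stops brighter. Aperture: f/11 → f/13 → f/14 → f/16 → f/18 → f/20.

f/20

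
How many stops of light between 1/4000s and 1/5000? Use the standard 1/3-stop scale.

1/4000 → 1/5000 — count the steps: 1 third-stops = 1/3 stop.

1/3 stop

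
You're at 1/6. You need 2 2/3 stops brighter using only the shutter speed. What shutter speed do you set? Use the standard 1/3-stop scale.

Shutter speed: 1/6 → 1/5 → 1/4 → 0.3 → 0.4 → 0.5 → 0.6 → 0.8 → 1 — 2 2/3 stops slower (brighter).

1 s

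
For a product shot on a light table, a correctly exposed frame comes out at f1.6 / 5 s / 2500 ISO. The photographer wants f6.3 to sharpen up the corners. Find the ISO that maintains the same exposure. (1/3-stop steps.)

ISO 40000

Aperture: f/1.6 → f/1.8 → f/2 → f/2.2 → f/2.5 → f/2.8 → f/3.2 → f/3.5 → f/4 → f/4.5 → f/5 → f/5.6 → f/6.3 — 4 stops narrower (darker).
Need 4 stops brighter from the ISO: 2500 → 3200 → 4000 → 5000 → 6400 → 8000 → 10000 → 12800 → 16000 → 20000 → 25600 → 32000 → 40000.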